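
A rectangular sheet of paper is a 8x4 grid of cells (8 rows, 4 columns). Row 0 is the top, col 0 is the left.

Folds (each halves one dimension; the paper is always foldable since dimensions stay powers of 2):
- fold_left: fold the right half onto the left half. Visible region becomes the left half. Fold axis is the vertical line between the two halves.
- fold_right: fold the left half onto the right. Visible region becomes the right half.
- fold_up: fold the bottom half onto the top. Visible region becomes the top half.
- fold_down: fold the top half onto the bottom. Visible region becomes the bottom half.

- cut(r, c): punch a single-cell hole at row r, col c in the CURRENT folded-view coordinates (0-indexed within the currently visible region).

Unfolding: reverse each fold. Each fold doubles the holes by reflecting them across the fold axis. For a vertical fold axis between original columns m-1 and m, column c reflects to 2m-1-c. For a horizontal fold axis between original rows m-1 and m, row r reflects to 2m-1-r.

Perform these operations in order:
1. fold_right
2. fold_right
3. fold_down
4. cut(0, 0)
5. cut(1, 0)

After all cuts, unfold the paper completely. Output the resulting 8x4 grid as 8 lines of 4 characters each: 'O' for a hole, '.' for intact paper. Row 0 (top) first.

Answer: ....
....
OOOO
OOOO
OOOO
OOOO
....
....

Derivation:
Op 1 fold_right: fold axis v@2; visible region now rows[0,8) x cols[2,4) = 8x2
Op 2 fold_right: fold axis v@3; visible region now rows[0,8) x cols[3,4) = 8x1
Op 3 fold_down: fold axis h@4; visible region now rows[4,8) x cols[3,4) = 4x1
Op 4 cut(0, 0): punch at orig (4,3); cuts so far [(4, 3)]; region rows[4,8) x cols[3,4) = 4x1
Op 5 cut(1, 0): punch at orig (5,3); cuts so far [(4, 3), (5, 3)]; region rows[4,8) x cols[3,4) = 4x1
Unfold 1 (reflect across h@4): 4 holes -> [(2, 3), (3, 3), (4, 3), (5, 3)]
Unfold 2 (reflect across v@3): 8 holes -> [(2, 2), (2, 3), (3, 2), (3, 3), (4, 2), (4, 3), (5, 2), (5, 3)]
Unfold 3 (reflect across v@2): 16 holes -> [(2, 0), (2, 1), (2, 2), (2, 3), (3, 0), (3, 1), (3, 2), (3, 3), (4, 0), (4, 1), (4, 2), (4, 3), (5, 0), (5, 1), (5, 2), (5, 3)]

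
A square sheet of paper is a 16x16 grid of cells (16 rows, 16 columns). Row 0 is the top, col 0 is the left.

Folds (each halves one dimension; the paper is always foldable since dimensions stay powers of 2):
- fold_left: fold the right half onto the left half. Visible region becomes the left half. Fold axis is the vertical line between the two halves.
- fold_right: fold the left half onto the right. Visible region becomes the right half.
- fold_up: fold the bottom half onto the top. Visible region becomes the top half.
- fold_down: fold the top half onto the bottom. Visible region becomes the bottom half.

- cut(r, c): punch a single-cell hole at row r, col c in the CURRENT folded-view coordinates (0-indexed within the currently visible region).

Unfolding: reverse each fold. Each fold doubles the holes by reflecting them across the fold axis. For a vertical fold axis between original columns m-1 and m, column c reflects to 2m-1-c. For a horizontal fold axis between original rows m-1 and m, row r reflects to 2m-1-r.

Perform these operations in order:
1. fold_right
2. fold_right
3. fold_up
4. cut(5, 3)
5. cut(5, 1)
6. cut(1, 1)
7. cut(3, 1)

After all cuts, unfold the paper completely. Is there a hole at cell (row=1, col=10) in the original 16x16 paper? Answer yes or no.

Op 1 fold_right: fold axis v@8; visible region now rows[0,16) x cols[8,16) = 16x8
Op 2 fold_right: fold axis v@12; visible region now rows[0,16) x cols[12,16) = 16x4
Op 3 fold_up: fold axis h@8; visible region now rows[0,8) x cols[12,16) = 8x4
Op 4 cut(5, 3): punch at orig (5,15); cuts so far [(5, 15)]; region rows[0,8) x cols[12,16) = 8x4
Op 5 cut(5, 1): punch at orig (5,13); cuts so far [(5, 13), (5, 15)]; region rows[0,8) x cols[12,16) = 8x4
Op 6 cut(1, 1): punch at orig (1,13); cuts so far [(1, 13), (5, 13), (5, 15)]; region rows[0,8) x cols[12,16) = 8x4
Op 7 cut(3, 1): punch at orig (3,13); cuts so far [(1, 13), (3, 13), (5, 13), (5, 15)]; region rows[0,8) x cols[12,16) = 8x4
Unfold 1 (reflect across h@8): 8 holes -> [(1, 13), (3, 13), (5, 13), (5, 15), (10, 13), (10, 15), (12, 13), (14, 13)]
Unfold 2 (reflect across v@12): 16 holes -> [(1, 10), (1, 13), (3, 10), (3, 13), (5, 8), (5, 10), (5, 13), (5, 15), (10, 8), (10, 10), (10, 13), (10, 15), (12, 10), (12, 13), (14, 10), (14, 13)]
Unfold 3 (reflect across v@8): 32 holes -> [(1, 2), (1, 5), (1, 10), (1, 13), (3, 2), (3, 5), (3, 10), (3, 13), (5, 0), (5, 2), (5, 5), (5, 7), (5, 8), (5, 10), (5, 13), (5, 15), (10, 0), (10, 2), (10, 5), (10, 7), (10, 8), (10, 10), (10, 13), (10, 15), (12, 2), (12, 5), (12, 10), (12, 13), (14, 2), (14, 5), (14, 10), (14, 13)]
Holes: [(1, 2), (1, 5), (1, 10), (1, 13), (3, 2), (3, 5), (3, 10), (3, 13), (5, 0), (5, 2), (5, 5), (5, 7), (5, 8), (5, 10), (5, 13), (5, 15), (10, 0), (10, 2), (10, 5), (10, 7), (10, 8), (10, 10), (10, 13), (10, 15), (12, 2), (12, 5), (12, 10), (12, 13), (14, 2), (14, 5), (14, 10), (14, 13)]

Answer: yes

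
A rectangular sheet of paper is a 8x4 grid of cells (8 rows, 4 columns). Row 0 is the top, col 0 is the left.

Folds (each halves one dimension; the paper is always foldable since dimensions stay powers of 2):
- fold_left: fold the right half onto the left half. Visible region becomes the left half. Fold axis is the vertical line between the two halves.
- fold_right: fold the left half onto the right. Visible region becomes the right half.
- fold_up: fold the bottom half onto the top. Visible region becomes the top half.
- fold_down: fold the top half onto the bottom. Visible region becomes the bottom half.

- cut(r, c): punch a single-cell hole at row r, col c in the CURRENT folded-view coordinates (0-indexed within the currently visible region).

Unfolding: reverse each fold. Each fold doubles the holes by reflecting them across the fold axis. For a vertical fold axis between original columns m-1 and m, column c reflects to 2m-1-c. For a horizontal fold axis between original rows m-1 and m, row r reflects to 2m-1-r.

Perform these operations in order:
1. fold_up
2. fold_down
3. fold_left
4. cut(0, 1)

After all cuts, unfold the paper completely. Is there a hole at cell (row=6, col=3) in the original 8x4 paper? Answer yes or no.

Op 1 fold_up: fold axis h@4; visible region now rows[0,4) x cols[0,4) = 4x4
Op 2 fold_down: fold axis h@2; visible region now rows[2,4) x cols[0,4) = 2x4
Op 3 fold_left: fold axis v@2; visible region now rows[2,4) x cols[0,2) = 2x2
Op 4 cut(0, 1): punch at orig (2,1); cuts so far [(2, 1)]; region rows[2,4) x cols[0,2) = 2x2
Unfold 1 (reflect across v@2): 2 holes -> [(2, 1), (2, 2)]
Unfold 2 (reflect across h@2): 4 holes -> [(1, 1), (1, 2), (2, 1), (2, 2)]
Unfold 3 (reflect across h@4): 8 holes -> [(1, 1), (1, 2), (2, 1), (2, 2), (5, 1), (5, 2), (6, 1), (6, 2)]
Holes: [(1, 1), (1, 2), (2, 1), (2, 2), (5, 1), (5, 2), (6, 1), (6, 2)]

Answer: no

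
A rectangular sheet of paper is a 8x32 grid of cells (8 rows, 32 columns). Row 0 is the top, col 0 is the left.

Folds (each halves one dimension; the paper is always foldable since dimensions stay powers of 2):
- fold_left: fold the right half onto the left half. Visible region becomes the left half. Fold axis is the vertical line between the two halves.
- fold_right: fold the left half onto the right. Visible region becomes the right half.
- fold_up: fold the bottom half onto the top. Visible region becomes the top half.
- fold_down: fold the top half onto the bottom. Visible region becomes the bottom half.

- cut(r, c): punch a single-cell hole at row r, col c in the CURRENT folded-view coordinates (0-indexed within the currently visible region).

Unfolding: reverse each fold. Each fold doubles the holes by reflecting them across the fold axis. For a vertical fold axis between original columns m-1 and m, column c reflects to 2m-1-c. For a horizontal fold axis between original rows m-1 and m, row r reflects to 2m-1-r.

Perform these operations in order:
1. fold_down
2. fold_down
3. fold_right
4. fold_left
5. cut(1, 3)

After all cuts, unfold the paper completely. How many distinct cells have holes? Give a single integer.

Answer: 16

Derivation:
Op 1 fold_down: fold axis h@4; visible region now rows[4,8) x cols[0,32) = 4x32
Op 2 fold_down: fold axis h@6; visible region now rows[6,8) x cols[0,32) = 2x32
Op 3 fold_right: fold axis v@16; visible region now rows[6,8) x cols[16,32) = 2x16
Op 4 fold_left: fold axis v@24; visible region now rows[6,8) x cols[16,24) = 2x8
Op 5 cut(1, 3): punch at orig (7,19); cuts so far [(7, 19)]; region rows[6,8) x cols[16,24) = 2x8
Unfold 1 (reflect across v@24): 2 holes -> [(7, 19), (7, 28)]
Unfold 2 (reflect across v@16): 4 holes -> [(7, 3), (7, 12), (7, 19), (7, 28)]
Unfold 3 (reflect across h@6): 8 holes -> [(4, 3), (4, 12), (4, 19), (4, 28), (7, 3), (7, 12), (7, 19), (7, 28)]
Unfold 4 (reflect across h@4): 16 holes -> [(0, 3), (0, 12), (0, 19), (0, 28), (3, 3), (3, 12), (3, 19), (3, 28), (4, 3), (4, 12), (4, 19), (4, 28), (7, 3), (7, 12), (7, 19), (7, 28)]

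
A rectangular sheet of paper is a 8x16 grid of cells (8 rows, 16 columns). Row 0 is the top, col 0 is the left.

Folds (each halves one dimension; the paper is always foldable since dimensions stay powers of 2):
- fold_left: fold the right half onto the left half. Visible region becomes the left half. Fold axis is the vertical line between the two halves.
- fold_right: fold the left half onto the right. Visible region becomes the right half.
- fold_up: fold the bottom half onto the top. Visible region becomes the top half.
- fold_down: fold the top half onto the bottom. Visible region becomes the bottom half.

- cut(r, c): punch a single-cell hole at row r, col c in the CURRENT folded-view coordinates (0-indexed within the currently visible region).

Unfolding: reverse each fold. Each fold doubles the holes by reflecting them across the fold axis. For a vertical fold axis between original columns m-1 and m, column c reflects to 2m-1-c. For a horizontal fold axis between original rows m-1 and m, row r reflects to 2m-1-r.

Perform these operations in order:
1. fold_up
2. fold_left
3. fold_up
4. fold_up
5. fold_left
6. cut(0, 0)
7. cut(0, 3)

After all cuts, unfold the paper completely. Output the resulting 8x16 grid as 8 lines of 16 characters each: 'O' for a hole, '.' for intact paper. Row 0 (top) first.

Op 1 fold_up: fold axis h@4; visible region now rows[0,4) x cols[0,16) = 4x16
Op 2 fold_left: fold axis v@8; visible region now rows[0,4) x cols[0,8) = 4x8
Op 3 fold_up: fold axis h@2; visible region now rows[0,2) x cols[0,8) = 2x8
Op 4 fold_up: fold axis h@1; visible region now rows[0,1) x cols[0,8) = 1x8
Op 5 fold_left: fold axis v@4; visible region now rows[0,1) x cols[0,4) = 1x4
Op 6 cut(0, 0): punch at orig (0,0); cuts so far [(0, 0)]; region rows[0,1) x cols[0,4) = 1x4
Op 7 cut(0, 3): punch at orig (0,3); cuts so far [(0, 0), (0, 3)]; region rows[0,1) x cols[0,4) = 1x4
Unfold 1 (reflect across v@4): 4 holes -> [(0, 0), (0, 3), (0, 4), (0, 7)]
Unfold 2 (reflect across h@1): 8 holes -> [(0, 0), (0, 3), (0, 4), (0, 7), (1, 0), (1, 3), (1, 4), (1, 7)]
Unfold 3 (reflect across h@2): 16 holes -> [(0, 0), (0, 3), (0, 4), (0, 7), (1, 0), (1, 3), (1, 4), (1, 7), (2, 0), (2, 3), (2, 4), (2, 7), (3, 0), (3, 3), (3, 4), (3, 7)]
Unfold 4 (reflect across v@8): 32 holes -> [(0, 0), (0, 3), (0, 4), (0, 7), (0, 8), (0, 11), (0, 12), (0, 15), (1, 0), (1, 3), (1, 4), (1, 7), (1, 8), (1, 11), (1, 12), (1, 15), (2, 0), (2, 3), (2, 4), (2, 7), (2, 8), (2, 11), (2, 12), (2, 15), (3, 0), (3, 3), (3, 4), (3, 7), (3, 8), (3, 11), (3, 12), (3, 15)]
Unfold 5 (reflect across h@4): 64 holes -> [(0, 0), (0, 3), (0, 4), (0, 7), (0, 8), (0, 11), (0, 12), (0, 15), (1, 0), (1, 3), (1, 4), (1, 7), (1, 8), (1, 11), (1, 12), (1, 15), (2, 0), (2, 3), (2, 4), (2, 7), (2, 8), (2, 11), (2, 12), (2, 15), (3, 0), (3, 3), (3, 4), (3, 7), (3, 8), (3, 11), (3, 12), (3, 15), (4, 0), (4, 3), (4, 4), (4, 7), (4, 8), (4, 11), (4, 12), (4, 15), (5, 0), (5, 3), (5, 4), (5, 7), (5, 8), (5, 11), (5, 12), (5, 15), (6, 0), (6, 3), (6, 4), (6, 7), (6, 8), (6, 11), (6, 12), (6, 15), (7, 0), (7, 3), (7, 4), (7, 7), (7, 8), (7, 11), (7, 12), (7, 15)]

Answer: O..OO..OO..OO..O
O..OO..OO..OO..O
O..OO..OO..OO..O
O..OO..OO..OO..O
O..OO..OO..OO..O
O..OO..OO..OO..O
O..OO..OO..OO..O
O..OO..OO..OO..O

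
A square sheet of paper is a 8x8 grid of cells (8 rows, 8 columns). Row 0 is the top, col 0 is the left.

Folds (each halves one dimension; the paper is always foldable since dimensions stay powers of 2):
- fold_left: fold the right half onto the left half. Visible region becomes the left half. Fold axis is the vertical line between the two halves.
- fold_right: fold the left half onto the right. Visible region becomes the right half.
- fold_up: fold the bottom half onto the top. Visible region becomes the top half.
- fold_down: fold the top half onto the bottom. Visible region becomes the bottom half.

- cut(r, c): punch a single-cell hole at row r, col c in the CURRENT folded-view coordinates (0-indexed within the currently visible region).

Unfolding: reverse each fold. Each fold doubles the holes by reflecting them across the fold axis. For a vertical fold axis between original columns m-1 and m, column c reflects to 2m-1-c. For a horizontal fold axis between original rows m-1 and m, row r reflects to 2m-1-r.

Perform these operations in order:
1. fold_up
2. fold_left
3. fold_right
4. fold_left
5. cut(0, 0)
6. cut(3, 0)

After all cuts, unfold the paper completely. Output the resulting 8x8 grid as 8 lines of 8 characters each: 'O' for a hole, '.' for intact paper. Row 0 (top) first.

Op 1 fold_up: fold axis h@4; visible region now rows[0,4) x cols[0,8) = 4x8
Op 2 fold_left: fold axis v@4; visible region now rows[0,4) x cols[0,4) = 4x4
Op 3 fold_right: fold axis v@2; visible region now rows[0,4) x cols[2,4) = 4x2
Op 4 fold_left: fold axis v@3; visible region now rows[0,4) x cols[2,3) = 4x1
Op 5 cut(0, 0): punch at orig (0,2); cuts so far [(0, 2)]; region rows[0,4) x cols[2,3) = 4x1
Op 6 cut(3, 0): punch at orig (3,2); cuts so far [(0, 2), (3, 2)]; region rows[0,4) x cols[2,3) = 4x1
Unfold 1 (reflect across v@3): 4 holes -> [(0, 2), (0, 3), (3, 2), (3, 3)]
Unfold 2 (reflect across v@2): 8 holes -> [(0, 0), (0, 1), (0, 2), (0, 3), (3, 0), (3, 1), (3, 2), (3, 3)]
Unfold 3 (reflect across v@4): 16 holes -> [(0, 0), (0, 1), (0, 2), (0, 3), (0, 4), (0, 5), (0, 6), (0, 7), (3, 0), (3, 1), (3, 2), (3, 3), (3, 4), (3, 5), (3, 6), (3, 7)]
Unfold 4 (reflect across h@4): 32 holes -> [(0, 0), (0, 1), (0, 2), (0, 3), (0, 4), (0, 5), (0, 6), (0, 7), (3, 0), (3, 1), (3, 2), (3, 3), (3, 4), (3, 5), (3, 6), (3, 7), (4, 0), (4, 1), (4, 2), (4, 3), (4, 4), (4, 5), (4, 6), (4, 7), (7, 0), (7, 1), (7, 2), (7, 3), (7, 4), (7, 5), (7, 6), (7, 7)]

Answer: OOOOOOOO
........
........
OOOOOOOO
OOOOOOOO
........
........
OOOOOOOO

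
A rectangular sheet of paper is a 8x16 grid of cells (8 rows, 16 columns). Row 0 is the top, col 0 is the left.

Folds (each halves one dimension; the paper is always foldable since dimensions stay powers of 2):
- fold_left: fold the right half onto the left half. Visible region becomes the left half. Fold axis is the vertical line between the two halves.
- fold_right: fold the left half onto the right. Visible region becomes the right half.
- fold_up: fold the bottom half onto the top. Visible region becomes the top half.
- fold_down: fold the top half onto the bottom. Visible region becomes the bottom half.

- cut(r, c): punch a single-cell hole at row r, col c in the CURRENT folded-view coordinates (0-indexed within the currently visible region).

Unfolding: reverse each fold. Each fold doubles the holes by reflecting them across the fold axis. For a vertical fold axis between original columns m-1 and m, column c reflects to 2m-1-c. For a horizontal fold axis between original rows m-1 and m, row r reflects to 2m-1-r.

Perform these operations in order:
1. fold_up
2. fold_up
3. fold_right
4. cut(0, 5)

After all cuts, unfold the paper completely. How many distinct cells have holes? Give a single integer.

Answer: 8

Derivation:
Op 1 fold_up: fold axis h@4; visible region now rows[0,4) x cols[0,16) = 4x16
Op 2 fold_up: fold axis h@2; visible region now rows[0,2) x cols[0,16) = 2x16
Op 3 fold_right: fold axis v@8; visible region now rows[0,2) x cols[8,16) = 2x8
Op 4 cut(0, 5): punch at orig (0,13); cuts so far [(0, 13)]; region rows[0,2) x cols[8,16) = 2x8
Unfold 1 (reflect across v@8): 2 holes -> [(0, 2), (0, 13)]
Unfold 2 (reflect across h@2): 4 holes -> [(0, 2), (0, 13), (3, 2), (3, 13)]
Unfold 3 (reflect across h@4): 8 holes -> [(0, 2), (0, 13), (3, 2), (3, 13), (4, 2), (4, 13), (7, 2), (7, 13)]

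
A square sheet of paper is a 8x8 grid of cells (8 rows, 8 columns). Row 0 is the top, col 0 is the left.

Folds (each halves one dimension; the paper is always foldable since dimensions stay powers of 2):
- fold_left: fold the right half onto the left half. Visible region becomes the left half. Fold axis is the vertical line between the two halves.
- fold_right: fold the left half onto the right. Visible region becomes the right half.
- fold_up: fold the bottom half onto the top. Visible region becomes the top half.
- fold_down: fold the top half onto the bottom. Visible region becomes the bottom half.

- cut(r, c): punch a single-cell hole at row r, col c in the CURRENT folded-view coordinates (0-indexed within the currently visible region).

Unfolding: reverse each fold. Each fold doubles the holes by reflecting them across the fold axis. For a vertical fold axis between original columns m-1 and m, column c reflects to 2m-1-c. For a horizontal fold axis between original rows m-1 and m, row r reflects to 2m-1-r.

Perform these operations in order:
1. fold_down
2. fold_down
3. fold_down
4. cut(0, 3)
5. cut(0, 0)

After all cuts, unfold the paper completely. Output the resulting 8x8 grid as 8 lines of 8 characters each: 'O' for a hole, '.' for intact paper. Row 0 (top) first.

Answer: O..O....
O..O....
O..O....
O..O....
O..O....
O..O....
O..O....
O..O....

Derivation:
Op 1 fold_down: fold axis h@4; visible region now rows[4,8) x cols[0,8) = 4x8
Op 2 fold_down: fold axis h@6; visible region now rows[6,8) x cols[0,8) = 2x8
Op 3 fold_down: fold axis h@7; visible region now rows[7,8) x cols[0,8) = 1x8
Op 4 cut(0, 3): punch at orig (7,3); cuts so far [(7, 3)]; region rows[7,8) x cols[0,8) = 1x8
Op 5 cut(0, 0): punch at orig (7,0); cuts so far [(7, 0), (7, 3)]; region rows[7,8) x cols[0,8) = 1x8
Unfold 1 (reflect across h@7): 4 holes -> [(6, 0), (6, 3), (7, 0), (7, 3)]
Unfold 2 (reflect across h@6): 8 holes -> [(4, 0), (4, 3), (5, 0), (5, 3), (6, 0), (6, 3), (7, 0), (7, 3)]
Unfold 3 (reflect across h@4): 16 holes -> [(0, 0), (0, 3), (1, 0), (1, 3), (2, 0), (2, 3), (3, 0), (3, 3), (4, 0), (4, 3), (5, 0), (5, 3), (6, 0), (6, 3), (7, 0), (7, 3)]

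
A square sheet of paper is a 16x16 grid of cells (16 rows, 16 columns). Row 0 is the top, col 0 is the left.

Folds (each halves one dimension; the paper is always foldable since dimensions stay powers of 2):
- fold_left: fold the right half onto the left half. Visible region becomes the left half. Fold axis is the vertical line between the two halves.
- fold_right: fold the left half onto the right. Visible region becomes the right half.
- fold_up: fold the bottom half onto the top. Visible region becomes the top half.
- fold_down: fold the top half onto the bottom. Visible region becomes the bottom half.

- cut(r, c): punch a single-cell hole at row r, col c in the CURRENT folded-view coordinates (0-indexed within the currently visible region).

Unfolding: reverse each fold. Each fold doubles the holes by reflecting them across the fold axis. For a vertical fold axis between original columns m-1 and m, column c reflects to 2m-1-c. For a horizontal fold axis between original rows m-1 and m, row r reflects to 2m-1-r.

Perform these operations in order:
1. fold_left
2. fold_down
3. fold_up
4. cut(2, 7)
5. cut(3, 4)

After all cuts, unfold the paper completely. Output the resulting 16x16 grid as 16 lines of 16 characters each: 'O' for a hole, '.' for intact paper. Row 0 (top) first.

Answer: ................
................
.......OO.......
....O......O....
....O......O....
.......OO.......
................
................
................
................
.......OO.......
....O......O....
....O......O....
.......OO.......
................
................

Derivation:
Op 1 fold_left: fold axis v@8; visible region now rows[0,16) x cols[0,8) = 16x8
Op 2 fold_down: fold axis h@8; visible region now rows[8,16) x cols[0,8) = 8x8
Op 3 fold_up: fold axis h@12; visible region now rows[8,12) x cols[0,8) = 4x8
Op 4 cut(2, 7): punch at orig (10,7); cuts so far [(10, 7)]; region rows[8,12) x cols[0,8) = 4x8
Op 5 cut(3, 4): punch at orig (11,4); cuts so far [(10, 7), (11, 4)]; region rows[8,12) x cols[0,8) = 4x8
Unfold 1 (reflect across h@12): 4 holes -> [(10, 7), (11, 4), (12, 4), (13, 7)]
Unfold 2 (reflect across h@8): 8 holes -> [(2, 7), (3, 4), (4, 4), (5, 7), (10, 7), (11, 4), (12, 4), (13, 7)]
Unfold 3 (reflect across v@8): 16 holes -> [(2, 7), (2, 8), (3, 4), (3, 11), (4, 4), (4, 11), (5, 7), (5, 8), (10, 7), (10, 8), (11, 4), (11, 11), (12, 4), (12, 11), (13, 7), (13, 8)]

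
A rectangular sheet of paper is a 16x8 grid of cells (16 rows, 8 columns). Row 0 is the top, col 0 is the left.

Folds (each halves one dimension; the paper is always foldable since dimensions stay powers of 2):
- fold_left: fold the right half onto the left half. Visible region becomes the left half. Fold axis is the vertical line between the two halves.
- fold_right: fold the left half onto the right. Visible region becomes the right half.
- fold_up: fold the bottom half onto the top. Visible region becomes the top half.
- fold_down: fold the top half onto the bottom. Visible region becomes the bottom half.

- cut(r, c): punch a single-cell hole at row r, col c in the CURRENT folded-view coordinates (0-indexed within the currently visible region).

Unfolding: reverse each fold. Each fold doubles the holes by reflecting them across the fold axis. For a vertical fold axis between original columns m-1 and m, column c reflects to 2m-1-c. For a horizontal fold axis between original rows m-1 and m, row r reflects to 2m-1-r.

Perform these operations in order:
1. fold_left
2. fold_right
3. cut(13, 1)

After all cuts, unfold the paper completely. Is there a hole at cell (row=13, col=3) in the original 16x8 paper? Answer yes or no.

Op 1 fold_left: fold axis v@4; visible region now rows[0,16) x cols[0,4) = 16x4
Op 2 fold_right: fold axis v@2; visible region now rows[0,16) x cols[2,4) = 16x2
Op 3 cut(13, 1): punch at orig (13,3); cuts so far [(13, 3)]; region rows[0,16) x cols[2,4) = 16x2
Unfold 1 (reflect across v@2): 2 holes -> [(13, 0), (13, 3)]
Unfold 2 (reflect across v@4): 4 holes -> [(13, 0), (13, 3), (13, 4), (13, 7)]
Holes: [(13, 0), (13, 3), (13, 4), (13, 7)]

Answer: yes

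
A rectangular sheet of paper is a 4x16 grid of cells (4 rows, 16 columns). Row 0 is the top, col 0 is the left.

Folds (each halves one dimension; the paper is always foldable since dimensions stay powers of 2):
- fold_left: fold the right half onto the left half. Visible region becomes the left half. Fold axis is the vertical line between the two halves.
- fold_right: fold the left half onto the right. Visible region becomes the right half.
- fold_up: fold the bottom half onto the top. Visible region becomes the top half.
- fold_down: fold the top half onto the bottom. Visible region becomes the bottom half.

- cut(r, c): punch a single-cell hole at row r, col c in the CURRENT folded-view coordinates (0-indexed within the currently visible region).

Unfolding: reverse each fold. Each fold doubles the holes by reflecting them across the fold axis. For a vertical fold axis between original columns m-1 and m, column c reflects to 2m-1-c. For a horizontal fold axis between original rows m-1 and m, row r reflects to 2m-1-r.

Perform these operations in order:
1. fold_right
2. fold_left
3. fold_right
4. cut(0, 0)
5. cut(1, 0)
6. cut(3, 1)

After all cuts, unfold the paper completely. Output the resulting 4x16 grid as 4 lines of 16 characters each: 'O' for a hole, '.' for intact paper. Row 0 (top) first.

Op 1 fold_right: fold axis v@8; visible region now rows[0,4) x cols[8,16) = 4x8
Op 2 fold_left: fold axis v@12; visible region now rows[0,4) x cols[8,12) = 4x4
Op 3 fold_right: fold axis v@10; visible region now rows[0,4) x cols[10,12) = 4x2
Op 4 cut(0, 0): punch at orig (0,10); cuts so far [(0, 10)]; region rows[0,4) x cols[10,12) = 4x2
Op 5 cut(1, 0): punch at orig (1,10); cuts so far [(0, 10), (1, 10)]; region rows[0,4) x cols[10,12) = 4x2
Op 6 cut(3, 1): punch at orig (3,11); cuts so far [(0, 10), (1, 10), (3, 11)]; region rows[0,4) x cols[10,12) = 4x2
Unfold 1 (reflect across v@10): 6 holes -> [(0, 9), (0, 10), (1, 9), (1, 10), (3, 8), (3, 11)]
Unfold 2 (reflect across v@12): 12 holes -> [(0, 9), (0, 10), (0, 13), (0, 14), (1, 9), (1, 10), (1, 13), (1, 14), (3, 8), (3, 11), (3, 12), (3, 15)]
Unfold 3 (reflect across v@8): 24 holes -> [(0, 1), (0, 2), (0, 5), (0, 6), (0, 9), (0, 10), (0, 13), (0, 14), (1, 1), (1, 2), (1, 5), (1, 6), (1, 9), (1, 10), (1, 13), (1, 14), (3, 0), (3, 3), (3, 4), (3, 7), (3, 8), (3, 11), (3, 12), (3, 15)]

Answer: .OO..OO..OO..OO.
.OO..OO..OO..OO.
................
O..OO..OO..OO..O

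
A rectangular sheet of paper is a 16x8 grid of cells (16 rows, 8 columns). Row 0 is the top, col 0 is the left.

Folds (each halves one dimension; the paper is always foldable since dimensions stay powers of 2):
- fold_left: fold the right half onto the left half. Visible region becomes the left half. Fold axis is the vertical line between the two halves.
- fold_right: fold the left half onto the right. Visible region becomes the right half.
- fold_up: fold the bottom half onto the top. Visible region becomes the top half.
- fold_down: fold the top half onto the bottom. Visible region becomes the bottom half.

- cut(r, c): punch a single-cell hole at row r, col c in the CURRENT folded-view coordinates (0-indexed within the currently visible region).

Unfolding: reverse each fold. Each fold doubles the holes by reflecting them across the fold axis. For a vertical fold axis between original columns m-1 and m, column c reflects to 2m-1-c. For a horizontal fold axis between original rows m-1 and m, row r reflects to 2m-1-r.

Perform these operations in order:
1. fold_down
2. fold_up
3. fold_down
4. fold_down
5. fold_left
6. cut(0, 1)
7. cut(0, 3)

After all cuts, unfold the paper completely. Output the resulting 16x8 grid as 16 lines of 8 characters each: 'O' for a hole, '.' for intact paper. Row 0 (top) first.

Answer: .O.OO.O.
.O.OO.O.
.O.OO.O.
.O.OO.O.
.O.OO.O.
.O.OO.O.
.O.OO.O.
.O.OO.O.
.O.OO.O.
.O.OO.O.
.O.OO.O.
.O.OO.O.
.O.OO.O.
.O.OO.O.
.O.OO.O.
.O.OO.O.

Derivation:
Op 1 fold_down: fold axis h@8; visible region now rows[8,16) x cols[0,8) = 8x8
Op 2 fold_up: fold axis h@12; visible region now rows[8,12) x cols[0,8) = 4x8
Op 3 fold_down: fold axis h@10; visible region now rows[10,12) x cols[0,8) = 2x8
Op 4 fold_down: fold axis h@11; visible region now rows[11,12) x cols[0,8) = 1x8
Op 5 fold_left: fold axis v@4; visible region now rows[11,12) x cols[0,4) = 1x4
Op 6 cut(0, 1): punch at orig (11,1); cuts so far [(11, 1)]; region rows[11,12) x cols[0,4) = 1x4
Op 7 cut(0, 3): punch at orig (11,3); cuts so far [(11, 1), (11, 3)]; region rows[11,12) x cols[0,4) = 1x4
Unfold 1 (reflect across v@4): 4 holes -> [(11, 1), (11, 3), (11, 4), (11, 6)]
Unfold 2 (reflect across h@11): 8 holes -> [(10, 1), (10, 3), (10, 4), (10, 6), (11, 1), (11, 3), (11, 4), (11, 6)]
Unfold 3 (reflect across h@10): 16 holes -> [(8, 1), (8, 3), (8, 4), (8, 6), (9, 1), (9, 3), (9, 4), (9, 6), (10, 1), (10, 3), (10, 4), (10, 6), (11, 1), (11, 3), (11, 4), (11, 6)]
Unfold 4 (reflect across h@12): 32 holes -> [(8, 1), (8, 3), (8, 4), (8, 6), (9, 1), (9, 3), (9, 4), (9, 6), (10, 1), (10, 3), (10, 4), (10, 6), (11, 1), (11, 3), (11, 4), (11, 6), (12, 1), (12, 3), (12, 4), (12, 6), (13, 1), (13, 3), (13, 4), (13, 6), (14, 1), (14, 3), (14, 4), (14, 6), (15, 1), (15, 3), (15, 4), (15, 6)]
Unfold 5 (reflect across h@8): 64 holes -> [(0, 1), (0, 3), (0, 4), (0, 6), (1, 1), (1, 3), (1, 4), (1, 6), (2, 1), (2, 3), (2, 4), (2, 6), (3, 1), (3, 3), (3, 4), (3, 6), (4, 1), (4, 3), (4, 4), (4, 6), (5, 1), (5, 3), (5, 4), (5, 6), (6, 1), (6, 3), (6, 4), (6, 6), (7, 1), (7, 3), (7, 4), (7, 6), (8, 1), (8, 3), (8, 4), (8, 6), (9, 1), (9, 3), (9, 4), (9, 6), (10, 1), (10, 3), (10, 4), (10, 6), (11, 1), (11, 3), (11, 4), (11, 6), (12, 1), (12, 3), (12, 4), (12, 6), (13, 1), (13, 3), (13, 4), (13, 6), (14, 1), (14, 3), (14, 4), (14, 6), (15, 1), (15, 3), (15, 4), (15, 6)]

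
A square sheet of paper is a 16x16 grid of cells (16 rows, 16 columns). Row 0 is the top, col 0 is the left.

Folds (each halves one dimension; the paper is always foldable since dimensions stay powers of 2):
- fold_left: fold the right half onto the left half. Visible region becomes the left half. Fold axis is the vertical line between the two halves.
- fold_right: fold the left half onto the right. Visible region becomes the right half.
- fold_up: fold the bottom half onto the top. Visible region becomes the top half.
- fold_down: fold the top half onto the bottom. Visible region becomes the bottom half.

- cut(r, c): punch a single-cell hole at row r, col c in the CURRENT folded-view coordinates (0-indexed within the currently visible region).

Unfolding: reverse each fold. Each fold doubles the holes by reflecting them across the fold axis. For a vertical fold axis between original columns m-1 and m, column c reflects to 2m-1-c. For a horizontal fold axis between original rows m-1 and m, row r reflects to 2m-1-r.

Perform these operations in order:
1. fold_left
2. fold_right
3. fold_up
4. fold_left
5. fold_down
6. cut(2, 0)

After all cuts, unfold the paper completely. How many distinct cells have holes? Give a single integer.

Op 1 fold_left: fold axis v@8; visible region now rows[0,16) x cols[0,8) = 16x8
Op 2 fold_right: fold axis v@4; visible region now rows[0,16) x cols[4,8) = 16x4
Op 3 fold_up: fold axis h@8; visible region now rows[0,8) x cols[4,8) = 8x4
Op 4 fold_left: fold axis v@6; visible region now rows[0,8) x cols[4,6) = 8x2
Op 5 fold_down: fold axis h@4; visible region now rows[4,8) x cols[4,6) = 4x2
Op 6 cut(2, 0): punch at orig (6,4); cuts so far [(6, 4)]; region rows[4,8) x cols[4,6) = 4x2
Unfold 1 (reflect across h@4): 2 holes -> [(1, 4), (6, 4)]
Unfold 2 (reflect across v@6): 4 holes -> [(1, 4), (1, 7), (6, 4), (6, 7)]
Unfold 3 (reflect across h@8): 8 holes -> [(1, 4), (1, 7), (6, 4), (6, 7), (9, 4), (9, 7), (14, 4), (14, 7)]
Unfold 4 (reflect across v@4): 16 holes -> [(1, 0), (1, 3), (1, 4), (1, 7), (6, 0), (6, 3), (6, 4), (6, 7), (9, 0), (9, 3), (9, 4), (9, 7), (14, 0), (14, 3), (14, 4), (14, 7)]
Unfold 5 (reflect across v@8): 32 holes -> [(1, 0), (1, 3), (1, 4), (1, 7), (1, 8), (1, 11), (1, 12), (1, 15), (6, 0), (6, 3), (6, 4), (6, 7), (6, 8), (6, 11), (6, 12), (6, 15), (9, 0), (9, 3), (9, 4), (9, 7), (9, 8), (9, 11), (9, 12), (9, 15), (14, 0), (14, 3), (14, 4), (14, 7), (14, 8), (14, 11), (14, 12), (14, 15)]

Answer: 32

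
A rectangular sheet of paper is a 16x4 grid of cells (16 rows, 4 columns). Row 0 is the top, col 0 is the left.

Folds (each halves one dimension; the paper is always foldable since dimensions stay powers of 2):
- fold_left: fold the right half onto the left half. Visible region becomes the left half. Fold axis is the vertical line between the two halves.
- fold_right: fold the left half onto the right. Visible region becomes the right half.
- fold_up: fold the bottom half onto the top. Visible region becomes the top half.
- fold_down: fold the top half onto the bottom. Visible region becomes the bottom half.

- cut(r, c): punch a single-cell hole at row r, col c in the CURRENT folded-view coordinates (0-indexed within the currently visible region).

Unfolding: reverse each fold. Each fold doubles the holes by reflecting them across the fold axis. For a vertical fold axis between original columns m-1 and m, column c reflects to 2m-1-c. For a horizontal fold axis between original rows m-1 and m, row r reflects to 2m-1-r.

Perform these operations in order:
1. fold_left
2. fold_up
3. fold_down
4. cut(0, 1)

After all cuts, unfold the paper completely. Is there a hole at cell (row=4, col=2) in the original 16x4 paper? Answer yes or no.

Answer: yes

Derivation:
Op 1 fold_left: fold axis v@2; visible region now rows[0,16) x cols[0,2) = 16x2
Op 2 fold_up: fold axis h@8; visible region now rows[0,8) x cols[0,2) = 8x2
Op 3 fold_down: fold axis h@4; visible region now rows[4,8) x cols[0,2) = 4x2
Op 4 cut(0, 1): punch at orig (4,1); cuts so far [(4, 1)]; region rows[4,8) x cols[0,2) = 4x2
Unfold 1 (reflect across h@4): 2 holes -> [(3, 1), (4, 1)]
Unfold 2 (reflect across h@8): 4 holes -> [(3, 1), (4, 1), (11, 1), (12, 1)]
Unfold 3 (reflect across v@2): 8 holes -> [(3, 1), (3, 2), (4, 1), (4, 2), (11, 1), (11, 2), (12, 1), (12, 2)]
Holes: [(3, 1), (3, 2), (4, 1), (4, 2), (11, 1), (11, 2), (12, 1), (12, 2)]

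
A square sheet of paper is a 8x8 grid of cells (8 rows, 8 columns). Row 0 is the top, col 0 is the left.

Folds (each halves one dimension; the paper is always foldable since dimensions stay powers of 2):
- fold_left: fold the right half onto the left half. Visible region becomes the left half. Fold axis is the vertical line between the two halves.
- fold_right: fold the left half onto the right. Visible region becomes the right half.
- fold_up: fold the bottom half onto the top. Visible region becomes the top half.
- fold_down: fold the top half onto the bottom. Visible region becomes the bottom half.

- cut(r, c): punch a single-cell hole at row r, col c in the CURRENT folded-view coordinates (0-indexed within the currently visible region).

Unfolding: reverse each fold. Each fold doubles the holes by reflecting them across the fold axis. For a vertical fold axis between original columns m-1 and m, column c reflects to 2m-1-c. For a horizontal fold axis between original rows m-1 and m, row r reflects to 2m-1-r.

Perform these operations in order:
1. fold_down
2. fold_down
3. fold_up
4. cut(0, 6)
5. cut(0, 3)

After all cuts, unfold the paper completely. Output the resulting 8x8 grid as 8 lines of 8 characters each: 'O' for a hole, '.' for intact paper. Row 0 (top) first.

Answer: ...O..O.
...O..O.
...O..O.
...O..O.
...O..O.
...O..O.
...O..O.
...O..O.

Derivation:
Op 1 fold_down: fold axis h@4; visible region now rows[4,8) x cols[0,8) = 4x8
Op 2 fold_down: fold axis h@6; visible region now rows[6,8) x cols[0,8) = 2x8
Op 3 fold_up: fold axis h@7; visible region now rows[6,7) x cols[0,8) = 1x8
Op 4 cut(0, 6): punch at orig (6,6); cuts so far [(6, 6)]; region rows[6,7) x cols[0,8) = 1x8
Op 5 cut(0, 3): punch at orig (6,3); cuts so far [(6, 3), (6, 6)]; region rows[6,7) x cols[0,8) = 1x8
Unfold 1 (reflect across h@7): 4 holes -> [(6, 3), (6, 6), (7, 3), (7, 6)]
Unfold 2 (reflect across h@6): 8 holes -> [(4, 3), (4, 6), (5, 3), (5, 6), (6, 3), (6, 6), (7, 3), (7, 6)]
Unfold 3 (reflect across h@4): 16 holes -> [(0, 3), (0, 6), (1, 3), (1, 6), (2, 3), (2, 6), (3, 3), (3, 6), (4, 3), (4, 6), (5, 3), (5, 6), (6, 3), (6, 6), (7, 3), (7, 6)]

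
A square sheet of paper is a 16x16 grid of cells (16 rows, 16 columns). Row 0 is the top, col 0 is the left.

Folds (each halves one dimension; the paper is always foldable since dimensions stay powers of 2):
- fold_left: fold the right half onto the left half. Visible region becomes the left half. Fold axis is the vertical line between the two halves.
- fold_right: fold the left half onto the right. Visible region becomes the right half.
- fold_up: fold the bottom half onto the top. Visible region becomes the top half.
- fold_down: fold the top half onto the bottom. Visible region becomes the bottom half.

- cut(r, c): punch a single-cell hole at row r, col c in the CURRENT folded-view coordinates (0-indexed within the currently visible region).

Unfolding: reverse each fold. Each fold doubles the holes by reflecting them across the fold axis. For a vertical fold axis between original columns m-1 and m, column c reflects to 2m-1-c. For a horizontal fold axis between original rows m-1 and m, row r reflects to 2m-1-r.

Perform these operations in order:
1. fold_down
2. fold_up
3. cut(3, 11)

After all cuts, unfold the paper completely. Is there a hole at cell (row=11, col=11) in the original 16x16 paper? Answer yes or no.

Op 1 fold_down: fold axis h@8; visible region now rows[8,16) x cols[0,16) = 8x16
Op 2 fold_up: fold axis h@12; visible region now rows[8,12) x cols[0,16) = 4x16
Op 3 cut(3, 11): punch at orig (11,11); cuts so far [(11, 11)]; region rows[8,12) x cols[0,16) = 4x16
Unfold 1 (reflect across h@12): 2 holes -> [(11, 11), (12, 11)]
Unfold 2 (reflect across h@8): 4 holes -> [(3, 11), (4, 11), (11, 11), (12, 11)]
Holes: [(3, 11), (4, 11), (11, 11), (12, 11)]

Answer: yes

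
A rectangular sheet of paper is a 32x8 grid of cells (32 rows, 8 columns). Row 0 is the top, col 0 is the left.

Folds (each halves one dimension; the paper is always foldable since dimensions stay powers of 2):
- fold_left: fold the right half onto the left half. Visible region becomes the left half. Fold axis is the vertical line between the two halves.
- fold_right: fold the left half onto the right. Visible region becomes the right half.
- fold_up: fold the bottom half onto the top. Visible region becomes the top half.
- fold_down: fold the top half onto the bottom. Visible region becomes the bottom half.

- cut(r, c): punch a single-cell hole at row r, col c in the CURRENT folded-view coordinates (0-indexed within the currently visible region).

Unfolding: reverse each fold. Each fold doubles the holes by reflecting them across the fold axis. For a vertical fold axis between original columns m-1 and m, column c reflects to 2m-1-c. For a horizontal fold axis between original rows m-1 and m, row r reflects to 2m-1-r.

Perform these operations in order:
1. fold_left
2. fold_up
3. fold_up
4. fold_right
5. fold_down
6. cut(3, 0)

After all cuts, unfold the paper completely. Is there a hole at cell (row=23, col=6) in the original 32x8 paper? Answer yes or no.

Answer: yes

Derivation:
Op 1 fold_left: fold axis v@4; visible region now rows[0,32) x cols[0,4) = 32x4
Op 2 fold_up: fold axis h@16; visible region now rows[0,16) x cols[0,4) = 16x4
Op 3 fold_up: fold axis h@8; visible region now rows[0,8) x cols[0,4) = 8x4
Op 4 fold_right: fold axis v@2; visible region now rows[0,8) x cols[2,4) = 8x2
Op 5 fold_down: fold axis h@4; visible region now rows[4,8) x cols[2,4) = 4x2
Op 6 cut(3, 0): punch at orig (7,2); cuts so far [(7, 2)]; region rows[4,8) x cols[2,4) = 4x2
Unfold 1 (reflect across h@4): 2 holes -> [(0, 2), (7, 2)]
Unfold 2 (reflect across v@2): 4 holes -> [(0, 1), (0, 2), (7, 1), (7, 2)]
Unfold 3 (reflect across h@8): 8 holes -> [(0, 1), (0, 2), (7, 1), (7, 2), (8, 1), (8, 2), (15, 1), (15, 2)]
Unfold 4 (reflect across h@16): 16 holes -> [(0, 1), (0, 2), (7, 1), (7, 2), (8, 1), (8, 2), (15, 1), (15, 2), (16, 1), (16, 2), (23, 1), (23, 2), (24, 1), (24, 2), (31, 1), (31, 2)]
Unfold 5 (reflect across v@4): 32 holes -> [(0, 1), (0, 2), (0, 5), (0, 6), (7, 1), (7, 2), (7, 5), (7, 6), (8, 1), (8, 2), (8, 5), (8, 6), (15, 1), (15, 2), (15, 5), (15, 6), (16, 1), (16, 2), (16, 5), (16, 6), (23, 1), (23, 2), (23, 5), (23, 6), (24, 1), (24, 2), (24, 5), (24, 6), (31, 1), (31, 2), (31, 5), (31, 6)]
Holes: [(0, 1), (0, 2), (0, 5), (0, 6), (7, 1), (7, 2), (7, 5), (7, 6), (8, 1), (8, 2), (8, 5), (8, 6), (15, 1), (15, 2), (15, 5), (15, 6), (16, 1), (16, 2), (16, 5), (16, 6), (23, 1), (23, 2), (23, 5), (23, 6), (24, 1), (24, 2), (24, 5), (24, 6), (31, 1), (31, 2), (31, 5), (31, 6)]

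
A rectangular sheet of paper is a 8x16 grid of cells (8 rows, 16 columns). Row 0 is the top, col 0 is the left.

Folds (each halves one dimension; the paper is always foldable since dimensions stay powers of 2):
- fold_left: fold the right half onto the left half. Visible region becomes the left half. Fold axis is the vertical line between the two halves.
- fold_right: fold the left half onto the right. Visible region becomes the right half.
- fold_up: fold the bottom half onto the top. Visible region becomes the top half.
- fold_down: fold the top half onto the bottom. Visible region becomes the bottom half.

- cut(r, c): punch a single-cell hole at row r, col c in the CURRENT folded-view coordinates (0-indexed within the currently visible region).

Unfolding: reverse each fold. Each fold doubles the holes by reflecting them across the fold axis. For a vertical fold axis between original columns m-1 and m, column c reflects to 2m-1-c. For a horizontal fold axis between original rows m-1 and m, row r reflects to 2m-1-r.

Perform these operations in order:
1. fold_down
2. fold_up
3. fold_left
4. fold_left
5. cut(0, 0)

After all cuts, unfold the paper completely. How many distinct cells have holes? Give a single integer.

Answer: 16

Derivation:
Op 1 fold_down: fold axis h@4; visible region now rows[4,8) x cols[0,16) = 4x16
Op 2 fold_up: fold axis h@6; visible region now rows[4,6) x cols[0,16) = 2x16
Op 3 fold_left: fold axis v@8; visible region now rows[4,6) x cols[0,8) = 2x8
Op 4 fold_left: fold axis v@4; visible region now rows[4,6) x cols[0,4) = 2x4
Op 5 cut(0, 0): punch at orig (4,0); cuts so far [(4, 0)]; region rows[4,6) x cols[0,4) = 2x4
Unfold 1 (reflect across v@4): 2 holes -> [(4, 0), (4, 7)]
Unfold 2 (reflect across v@8): 4 holes -> [(4, 0), (4, 7), (4, 8), (4, 15)]
Unfold 3 (reflect across h@6): 8 holes -> [(4, 0), (4, 7), (4, 8), (4, 15), (7, 0), (7, 7), (7, 8), (7, 15)]
Unfold 4 (reflect across h@4): 16 holes -> [(0, 0), (0, 7), (0, 8), (0, 15), (3, 0), (3, 7), (3, 8), (3, 15), (4, 0), (4, 7), (4, 8), (4, 15), (7, 0), (7, 7), (7, 8), (7, 15)]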